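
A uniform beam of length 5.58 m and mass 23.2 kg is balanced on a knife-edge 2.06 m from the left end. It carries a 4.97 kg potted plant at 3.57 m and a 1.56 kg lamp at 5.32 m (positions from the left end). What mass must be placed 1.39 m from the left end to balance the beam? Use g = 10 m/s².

Sum moments about the knife-edge (at 2.06 m from the left end) (the support reaction has zero arm there).
Beam weight: 23.2 × 10 = 232 N down at 2.79 m → arm 0.73 m, τ = 232 × 0.73 = 169.4 N·m clockwise.
Potted plant: 4.97 × 10 = 49.7 N down at 3.57 m → arm 1.51 m, τ = 49.7 × 1.51 = 75.05 N·m clockwise.
Lamp: 1.56 × 10 = 15.6 N down at 5.32 m → arm 3.26 m, τ = 15.6 × 3.26 = 50.86 N·m clockwise.
Net moment of known loads = 295.3 N·m clockwise.
An unknown mass m at 1.39 m has arm 0.67 m; its moment is m·g·0.67 counterclockwise.
Balancing moments: m × 10 × 0.67 = 295.3, giving m = 295.3 / (10 × 0.67) = 44.1 kg.

m ≈ 44.1 kg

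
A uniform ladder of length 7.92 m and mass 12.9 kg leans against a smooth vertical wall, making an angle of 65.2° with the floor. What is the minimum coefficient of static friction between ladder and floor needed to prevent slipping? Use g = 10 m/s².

Sum moments about the foot of the ladder (the floor normal and friction both act there and drop out).
Ladder weight 12.9×10 = 129 N acts at 3.96 m along the ladder; its horizontal arm is 3.96·cos65.2° = 1.661 m → τ = 214.3 N·m clockwise.
Wall normal N acts horizontally at the top; its moment arm is the height L sinθ = 7.92·sin65.2° = 7.19 m, counterclockwise.
Setting net torque to zero: N × 7.19 = 214.3 → N = 29.81 N.
ΣFx = 0 ⇒ f = N_wall = 29.81 N. ΣFy = 0 ⇒ N_floor = 129 N.
μ_min = f / N_floor = 29.81 / 129 = 0.231.

μ_min ≈ 0.231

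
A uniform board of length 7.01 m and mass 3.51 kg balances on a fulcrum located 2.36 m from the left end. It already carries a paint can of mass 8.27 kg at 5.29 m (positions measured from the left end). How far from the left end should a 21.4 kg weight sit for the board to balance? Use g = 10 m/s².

x ≈ 1.04 m from the left end

Sum moments about the fulcrum (at 2.36 m from the left end) (the support reaction has zero arm there).
Beam weight: 3.51 × 10 = 35.1 N down at 3.505 m → arm 1.145 m, τ = 35.1 × 1.145 = 40.19 N·m clockwise.
Paint can: 8.27 × 10 = 82.7 N down at 5.29 m → arm 2.93 m, τ = 82.7 × 2.93 = 242.3 N·m clockwise.
Net moment of existing loads = 282.5 N·m clockwise.
The weight weighs 21.4 × 10 = 214 N and must supply an equal counterclockwise moment, so its lever arm about the fulcrum is 282.5 / 214 = 1.32 m.
That puts it at 2.36 − 1.32 = 1.04 m from the left end.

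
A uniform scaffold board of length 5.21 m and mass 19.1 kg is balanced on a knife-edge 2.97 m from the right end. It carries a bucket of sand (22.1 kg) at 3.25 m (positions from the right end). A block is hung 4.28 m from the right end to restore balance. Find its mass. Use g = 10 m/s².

Choose the knife-edge (at 2.97 m from the right end) as the axis so the support reaction has zero arm there.
Beam weight: 19.1 × 10 = 191 N down at 2.605 m → arm 0.365 m, τ = 191 × 0.365 = 69.72 N·m clockwise.
Bucket of sand: 22.1 × 10 = 221 N down at 3.25 m → arm 0.28 m, τ = 221 × 0.28 = 61.88 N·m counterclockwise.
Net moment of known loads = 7.84 N·m clockwise.
An unknown mass m at 4.28 m has arm 1.31 m; its moment is m·g·1.31 counterclockwise.
Setting net torque to zero: m × 10 × 1.31 = 7.84 → m = 7.84 / (10 × 1.31) = 0.598 kg.

m ≈ 0.598 kg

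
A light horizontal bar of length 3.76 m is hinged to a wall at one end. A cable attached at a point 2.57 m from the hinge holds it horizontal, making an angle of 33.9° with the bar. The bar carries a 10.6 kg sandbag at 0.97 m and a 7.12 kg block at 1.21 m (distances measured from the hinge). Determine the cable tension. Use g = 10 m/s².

Choose the hinge as the axis so the unknown hinge reaction has zero arm there.
Sandbag: 10.6 × 10 = 106 N down at 0.97 m → arm 0.97 m, τ = 106 × 0.97 = 102.8 N·m clockwise.
Block: 7.12 × 10 = 71.2 N down at 1.21 m → arm 1.21 m, τ = 71.2 × 1.21 = 86.15 N·m clockwise.
Total clockwise load moment = 188.9 N·m.
The cable tension T acts at 2.57 m; only its component perpendicular to the bar, T sinθ, produces torque. sin 33.9° = 0.5577.
Setting net torque to zero: T × 2.57 × 0.5577 = 188.9 → T = 188.9 / 1.433 = 132 N.

T ≈ 132 N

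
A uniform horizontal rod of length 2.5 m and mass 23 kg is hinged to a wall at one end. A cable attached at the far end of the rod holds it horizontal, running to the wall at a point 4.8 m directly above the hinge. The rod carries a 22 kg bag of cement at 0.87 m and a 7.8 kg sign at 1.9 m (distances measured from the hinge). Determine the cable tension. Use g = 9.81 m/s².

Take moments about the hinge.
Beam weight: 23 × 9.81 = 225.6 N down at 1.25 m → arm 1.25 m, τ = 225.6 × 1.25 = 282 N·m clockwise.
Bag of cement: 22 × 9.81 = 215.8 N down at 0.87 m → arm 0.87 m, τ = 215.8 × 0.87 = 187.7 N·m clockwise.
Sign: 7.8 × 9.81 = 76.52 N down at 1.9 m → arm 1.9 m, τ = 76.52 × 1.9 = 145.4 N·m clockwise.
Total clockwise load moment = 615.1 N·m.
The cable tension T acts at 2.5 m; only its component perpendicular to the rod, T sinθ, produces torque. sinθ = h/√(h²+d²) = 4.8/√(4.8²+2.5²) = 0.8869.
Setting net torque to zero: T × 2.5 × 0.8869 = 615.1 → T = 615.1 / 2.217 = 277 N.

T ≈ 277 N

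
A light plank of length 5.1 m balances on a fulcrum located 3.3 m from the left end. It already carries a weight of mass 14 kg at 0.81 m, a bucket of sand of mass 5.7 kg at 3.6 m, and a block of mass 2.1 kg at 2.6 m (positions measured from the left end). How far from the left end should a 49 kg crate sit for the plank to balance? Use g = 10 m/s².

x ≈ 4.01 m from the left end

Taking torques about the fulcrum (at 3.3 m from the left end):
Weight: 14 × 10 = 140 N down at 0.81 m → arm 2.49 m, τ = 140 × 2.49 = 348.6 N·m counterclockwise.
Bucket of sand: 5.7 × 10 = 57 N down at 3.6 m → arm 0.3 m, τ = 57 × 0.3 = 17.1 N·m clockwise.
Block: 2.1 × 10 = 21 N down at 2.6 m → arm 0.7 m, τ = 21 × 0.7 = 14.7 N·m counterclockwise.
Net moment of existing loads = 346.2 N·m counterclockwise.
The crate weighs 49 × 10 = 490 N and must supply an equal clockwise moment, so its lever arm about the fulcrum is 346.2 / 490 = 0.707 m.
That puts it at 3.3 + 0.707 = 4.01 m from the left end.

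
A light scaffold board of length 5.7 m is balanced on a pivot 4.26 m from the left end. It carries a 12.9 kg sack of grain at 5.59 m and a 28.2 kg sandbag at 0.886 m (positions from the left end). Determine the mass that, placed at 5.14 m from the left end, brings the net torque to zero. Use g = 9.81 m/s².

m ≈ 88.6 kg

About the pivot (at 4.26 m from the left end):
Sack of grain: 12.9 × 9.81 = 126.5 N down at 5.59 m → arm 1.33 m, τ = 126.5 × 1.33 = 168.2 N·m clockwise.
Sandbag: 28.2 × 9.81 = 276.6 N down at 0.886 m → arm 3.374 m, τ = 276.6 × 3.374 = 933.2 N·m counterclockwise.
Net moment of known loads = 765 N·m counterclockwise.
An unknown mass m at 5.14 m has arm 0.88 m; its moment is m·g·0.88 clockwise.
For rotational equilibrium, m × 9.81 × 0.88 = 765, so m = 765 / (9.81 × 0.88) = 88.6 kg.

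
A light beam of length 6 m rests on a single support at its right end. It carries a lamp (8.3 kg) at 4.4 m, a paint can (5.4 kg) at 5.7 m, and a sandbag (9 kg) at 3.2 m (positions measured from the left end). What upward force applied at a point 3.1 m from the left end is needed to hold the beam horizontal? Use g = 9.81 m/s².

F ≈ 136 N

Taking torques about the right end:
Lamp: 8.3 × 9.81 = 81.42 N down at 4.4 m → arm 1.6 m, τ = 81.42 × 1.6 = 130.3 N·m counterclockwise.
Paint can: 5.4 × 9.81 = 52.97 N down at 5.7 m → arm 0.3 m, τ = 52.97 × 0.3 = 15.89 N·m counterclockwise.
Sandbag: 9 × 9.81 = 88.29 N down at 3.2 m → arm 2.8 m, τ = 88.29 × 2.8 = 247.2 N·m counterclockwise.
Net moment of the loads = 393.4 N·m counterclockwise.
The upward force F acts at a point 3.1 m from the left end, arm 2.9 m, giving F × 2.9 clockwise.
For rotational equilibrium, F × 2.9 = 393.4, so F = 393.4 / 2.9 = 136 N.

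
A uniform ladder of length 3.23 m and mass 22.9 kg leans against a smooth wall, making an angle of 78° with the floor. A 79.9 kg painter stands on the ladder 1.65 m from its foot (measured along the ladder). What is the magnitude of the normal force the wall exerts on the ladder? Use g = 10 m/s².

Taking torques about the foot of the ladder:
Ladder weight 22.9×10 = 229 N acts at 1.615 m along the ladder; its horizontal arm is 1.615·cos78° = 0.3358 m → τ = 76.9 N·m clockwise.
Painter: 79.9×10 = 799 N at 1.65 m → arm 0.3431 m → τ = 274.1 N·m clockwise.
Wall normal N acts horizontally at the top; its moment arm is the height L sinθ = 3.23·sin78° = 3.159 m, counterclockwise.
Setting net torque to zero: N × 3.159 = 351 → N = 111 N.

N_wall ≈ 111 N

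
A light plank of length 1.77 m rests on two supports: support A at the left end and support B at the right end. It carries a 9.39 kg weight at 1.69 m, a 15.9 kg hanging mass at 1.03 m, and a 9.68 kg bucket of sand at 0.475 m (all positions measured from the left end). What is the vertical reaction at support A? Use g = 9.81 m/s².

R_A ≈ 139 N

Choose support B as the axis so its reaction then has zero moment arm.
Weight: 9.39 × 9.81 = 92.12 N down at 1.69 m → arm 0.08 m, τ = 92.12 × 0.08 = 7.37 N·m counterclockwise.
Hanging mass: 15.9 × 9.81 = 156 N down at 1.03 m → arm 0.74 m, τ = 156 × 0.74 = 115.4 N·m counterclockwise.
Bucket of sand: 9.68 × 9.81 = 94.96 N down at 0.475 m → arm 1.295 m, τ = 94.96 × 1.295 = 123 N·m counterclockwise.
Net load moment about support B = 245.8 N·m counterclockwise.
Reaction R at support A is upward at 0 m, arm 1.77 m → moment R × 1.77 clockwise.
Στ = 0 ⇒ R × 1.77 = 245.8 ⇒ R = 139 N.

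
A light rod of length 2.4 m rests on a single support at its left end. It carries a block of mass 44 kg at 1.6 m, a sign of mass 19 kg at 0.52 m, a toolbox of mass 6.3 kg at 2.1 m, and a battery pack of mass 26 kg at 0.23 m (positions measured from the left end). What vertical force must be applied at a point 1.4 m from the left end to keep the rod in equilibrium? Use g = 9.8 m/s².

Sum moments about the left end (the unknown pivot reaction has zero arm there).
Block: 44 × 9.8 = 431.2 N down at 1.6 m → arm 1.6 m, τ = 431.2 × 1.6 = 689.9 N·m clockwise.
Sign: 19 × 9.8 = 186.2 N down at 0.52 m → arm 0.52 m, τ = 186.2 × 0.52 = 96.82 N·m clockwise.
Toolbox: 6.3 × 9.8 = 61.74 N down at 2.1 m → arm 2.1 m, τ = 61.74 × 2.1 = 129.7 N·m clockwise.
Battery pack: 26 × 9.8 = 254.8 N down at 0.23 m → arm 0.23 m, τ = 254.8 × 0.23 = 58.6 N·m clockwise.
Net moment of the loads = 975 N·m clockwise.
The upward force F acts at a point 1.4 m from the left end, arm 1.4 m, giving F × 1.4 counterclockwise.
Setting net torque to zero: F × 1.4 = 975 → F = 975 / 1.4 = 696 N.

F ≈ 696 N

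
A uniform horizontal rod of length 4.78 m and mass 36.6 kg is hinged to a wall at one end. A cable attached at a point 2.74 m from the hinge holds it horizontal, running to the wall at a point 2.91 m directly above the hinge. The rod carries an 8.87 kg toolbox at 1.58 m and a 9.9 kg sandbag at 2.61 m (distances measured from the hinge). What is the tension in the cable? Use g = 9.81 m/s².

T ≈ 626 N

About the hinge:
Beam weight: 36.6 × 9.81 = 359 N down at 2.39 m → arm 2.39 m, τ = 359 × 2.39 = 858 N·m clockwise.
Toolbox: 8.87 × 9.81 = 87.01 N down at 1.58 m → arm 1.58 m, τ = 87.01 × 1.58 = 137.5 N·m clockwise.
Sandbag: 9.9 × 9.81 = 97.12 N down at 2.61 m → arm 2.61 m, τ = 97.12 × 2.61 = 253.5 N·m clockwise.
Total clockwise load moment = 1249 N·m.
The cable tension T acts at 2.74 m; only its component perpendicular to the rod, T sinθ, produces torque. sinθ = h/√(h²+d²) = 2.91/√(2.91²+2.74²) = 0.7281.
For rotational equilibrium, T × 2.74 × 0.7281 = 1249, so T = 1249 / 1.995 = 626 N.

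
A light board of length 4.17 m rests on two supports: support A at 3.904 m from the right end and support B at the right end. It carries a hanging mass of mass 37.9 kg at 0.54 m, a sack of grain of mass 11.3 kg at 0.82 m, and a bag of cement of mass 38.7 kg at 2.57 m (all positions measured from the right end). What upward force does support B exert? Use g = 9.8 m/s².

R_B ≈ 537 N

Taking torques about support A:
Hanging mass: 37.9 × 9.8 = 371.4 N down at 0.54 m → arm 3.364 m, τ = 371.4 × 3.364 = 1249 N·m clockwise.
Sack of grain: 11.3 × 9.8 = 110.7 N down at 0.82 m → arm 3.084 m, τ = 110.7 × 3.084 = 341.4 N·m clockwise.
Bag of cement: 38.7 × 9.8 = 379.3 N down at 2.57 m → arm 1.334 m, τ = 379.3 × 1.334 = 506 N·m clockwise.
Net load moment about support A = 2096 N·m clockwise.
Reaction R at support B is upward at 0 m, arm 3.904 m → moment R × 3.904 counterclockwise.
Στ = 0 ⇒ R × 3.904 = 2096 ⇒ R = 537 N.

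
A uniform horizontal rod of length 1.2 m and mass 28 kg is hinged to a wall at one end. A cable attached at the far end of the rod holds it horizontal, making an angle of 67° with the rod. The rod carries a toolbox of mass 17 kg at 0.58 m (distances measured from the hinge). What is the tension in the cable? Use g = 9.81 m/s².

Choose the hinge as the axis so the unknown hinge reaction has zero arm there.
Beam weight: 28 × 9.81 = 274.7 N down at 0.6 m → arm 0.6 m, τ = 274.7 × 0.6 = 164.8 N·m clockwise.
Toolbox: 17 × 9.81 = 166.8 N down at 0.58 m → arm 0.58 m, τ = 166.8 × 0.58 = 96.74 N·m clockwise.
Total clockwise load moment = 261.5 N·m.
The cable tension T acts at 1.2 m; only its component perpendicular to the rod, T sinθ, produces torque. sin 67° = 0.9205.
Στ = 0 ⇒ T × 1.2 × 0.9205 = 261.5 ⇒ T = 261.5 / 1.105 = 237 N.

T ≈ 237 N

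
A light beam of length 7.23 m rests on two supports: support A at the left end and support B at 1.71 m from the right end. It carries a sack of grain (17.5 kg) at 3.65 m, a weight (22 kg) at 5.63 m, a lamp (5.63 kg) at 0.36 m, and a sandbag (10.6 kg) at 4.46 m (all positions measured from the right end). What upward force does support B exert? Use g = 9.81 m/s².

R_B ≈ 295 N

Take moments about support A.
Sack of grain: 17.5 × 9.81 = 171.7 N down at 3.65 m → arm 3.58 m, τ = 171.7 × 3.58 = 614.7 N·m clockwise.
Weight: 22 × 9.81 = 215.8 N down at 5.63 m → arm 1.6 m, τ = 215.8 × 1.6 = 345.3 N·m clockwise.
Lamp: 5.63 × 9.81 = 55.23 N down at 0.36 m → arm 6.87 m, τ = 55.23 × 6.87 = 379.4 N·m clockwise.
Sandbag: 10.6 × 9.81 = 104 N down at 4.46 m → arm 2.77 m, τ = 104 × 2.77 = 288.1 N·m clockwise.
Net load moment about support A = 1628 N·m clockwise.
Reaction R at support B is upward at 1.71 m, arm 5.52 m → moment R × 5.52 counterclockwise.
Balancing moments: R × 5.52 = 1628, giving R = 295 N.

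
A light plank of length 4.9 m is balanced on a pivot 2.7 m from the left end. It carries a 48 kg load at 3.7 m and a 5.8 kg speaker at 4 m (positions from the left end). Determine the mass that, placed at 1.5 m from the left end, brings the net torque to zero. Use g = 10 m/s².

m ≈ 46.3 kg

Take moments about the pivot (at 2.7 m from the left end).
Load: 48 × 10 = 480 N down at 3.7 m → arm 1 m, τ = 480 × 1 = 480 N·m clockwise.
Speaker: 5.8 × 10 = 58 N down at 4 m → arm 1.3 m, τ = 58 × 1.3 = 75.4 N·m clockwise.
Net moment of known loads = 555.4 N·m clockwise.
An unknown mass m at 1.5 m has arm 1.2 m; its moment is m·g·1.2 counterclockwise.
Στ = 0 ⇒ m × 10 × 1.2 = 555.4 ⇒ m = 555.4 / (10 × 1.2) = 46.3 kg.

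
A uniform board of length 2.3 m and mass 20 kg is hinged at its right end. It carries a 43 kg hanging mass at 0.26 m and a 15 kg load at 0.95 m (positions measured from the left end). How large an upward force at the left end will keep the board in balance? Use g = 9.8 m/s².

F ≈ 558 N

Take moments about the right end.
Beam weight: 20 × 9.8 = 196 N down at 1.15 m → arm 1.15 m, τ = 196 × 1.15 = 225.4 N·m counterclockwise.
Hanging mass: 43 × 9.8 = 421.4 N down at 0.26 m → arm 2.04 m, τ = 421.4 × 2.04 = 859.7 N·m counterclockwise.
Load: 15 × 9.8 = 147 N down at 0.95 m → arm 1.35 m, τ = 147 × 1.35 = 198.5 N·m counterclockwise.
Net moment of the loads = 1284 N·m counterclockwise.
The upward force F acts at the left end, arm 2.3 m, giving F × 2.3 clockwise.
Balancing moments: F × 2.3 = 1284, giving F = 1284 / 2.3 = 558 N.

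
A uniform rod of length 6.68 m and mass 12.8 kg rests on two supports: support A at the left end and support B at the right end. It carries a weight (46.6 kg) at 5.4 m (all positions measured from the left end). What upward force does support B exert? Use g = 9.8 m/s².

About support A:
Beam weight: 12.8 × 9.8 = 125.4 N down at 3.34 m → arm 3.34 m, τ = 125.4 × 3.34 = 418.8 N·m clockwise.
Weight: 46.6 × 9.8 = 456.7 N down at 5.4 m → arm 5.4 m, τ = 456.7 × 5.4 = 2466 N·m clockwise.
Net load moment about support A = 2885 N·m clockwise.
Reaction R at support B is upward at 6.68 m, arm 6.68 m → moment R × 6.68 counterclockwise.
For rotational equilibrium, R × 6.68 = 2885, so R = 432 N.

R_B ≈ 432 N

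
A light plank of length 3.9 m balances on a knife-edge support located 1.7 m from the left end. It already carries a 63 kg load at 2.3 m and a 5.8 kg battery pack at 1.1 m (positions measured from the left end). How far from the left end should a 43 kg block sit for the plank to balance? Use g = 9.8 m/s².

x ≈ 0.902 m from the left end

Take moments about the knife-edge support (at 1.7 m from the left end).
Load: 63 × 9.8 = 617.4 N down at 2.3 m → arm 0.6 m, τ = 617.4 × 0.6 = 370.4 N·m clockwise.
Battery pack: 5.8 × 9.8 = 56.84 N down at 1.1 m → arm 0.6 m, τ = 56.84 × 0.6 = 34.1 N·m counterclockwise.
Net moment of existing loads = 336.3 N·m clockwise.
The block weighs 43 × 9.8 = 421.4 N and must supply an equal counterclockwise moment, so its lever arm about the knife-edge support is 336.3 / 421.4 = 0.798 m.
That puts it at 1.7 − 0.798 = 0.902 m from the left end.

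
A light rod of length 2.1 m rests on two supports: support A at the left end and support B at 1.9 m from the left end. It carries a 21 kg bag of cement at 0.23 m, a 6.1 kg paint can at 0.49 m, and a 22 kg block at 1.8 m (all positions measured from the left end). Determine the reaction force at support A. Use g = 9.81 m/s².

R_A ≈ 237 N

About support B:
Bag of cement: 21 × 9.81 = 206 N down at 0.23 m → arm 1.67 m, τ = 206 × 1.67 = 344 N·m counterclockwise.
Paint can: 6.1 × 9.81 = 59.84 N down at 0.49 m → arm 1.41 m, τ = 59.84 × 1.41 = 84.37 N·m counterclockwise.
Block: 22 × 9.81 = 215.8 N down at 1.8 m → arm 0.1 m, τ = 215.8 × 0.1 = 21.58 N·m counterclockwise.
Net load moment about support B = 449.9 N·m counterclockwise.
Reaction R at support A is upward at 0 m, arm 1.9 m → moment R × 1.9 clockwise.
Balancing moments: R × 1.9 = 449.9, giving R = 237 N.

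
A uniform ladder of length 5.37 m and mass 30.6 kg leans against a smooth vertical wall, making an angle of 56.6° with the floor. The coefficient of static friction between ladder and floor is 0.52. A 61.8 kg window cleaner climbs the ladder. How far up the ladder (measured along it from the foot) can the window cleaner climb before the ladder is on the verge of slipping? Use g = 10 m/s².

d ≈ 5 m

Taking torques about the foot of the ladder:
Ladder weight 30.6×10 = 306 N acts at 2.685 m along the ladder; its horizontal arm is 2.685·cos56.6° = 1.478 m → τ = 452.3 N·m clockwise.
Window cleaner weight 61.8×10 = 618 N at distance d → arm d·cos56.6° → τ = 618·d·0.5505 clockwise.
Wall normal N at the top has arm L sinθ = 4.483 m counterclockwise, so Στ = 0 gives N·4.483 = 452.3 + 340.2·d.
ΣFy = 0 ⇒ N_floor = 924 N, so the maximum friction is μ_s·N_floor = 0.52×924 = 480.5 N. ΣFx = 0 ⇒ N_wall = f, so at the slipping point N = 480.5 N.
Substituting: 480.5×4.483 = 452.3 + 340.2·d ⇒ d = (2154 − 452.3) / 340.2 = 5 m.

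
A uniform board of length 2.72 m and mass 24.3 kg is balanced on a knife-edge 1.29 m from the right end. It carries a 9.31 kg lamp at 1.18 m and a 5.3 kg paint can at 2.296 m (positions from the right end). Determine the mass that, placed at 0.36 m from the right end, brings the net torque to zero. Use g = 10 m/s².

m ≈ 6.46 kg

Choose the knife-edge (at 1.29 m from the right end) as the axis so the support reaction has zero arm there.
Beam weight: 24.3 × 10 = 243 N down at 1.36 m → arm 0.07 m, τ = 243 × 0.07 = 17.01 N·m counterclockwise.
Lamp: 9.31 × 10 = 93.1 N down at 1.18 m → arm 0.11 m, τ = 93.1 × 0.11 = 10.24 N·m clockwise.
Paint can: 5.3 × 10 = 53 N down at 2.296 m → arm 1.006 m, τ = 53 × 1.006 = 53.32 N·m counterclockwise.
Net moment of known loads = 60.09 N·m counterclockwise.
An unknown mass m at 0.36 m has arm 0.93 m; its moment is m·g·0.93 clockwise.
Balancing moments: m × 10 × 0.93 = 60.09, giving m = 60.09 / (10 × 0.93) = 6.46 kg.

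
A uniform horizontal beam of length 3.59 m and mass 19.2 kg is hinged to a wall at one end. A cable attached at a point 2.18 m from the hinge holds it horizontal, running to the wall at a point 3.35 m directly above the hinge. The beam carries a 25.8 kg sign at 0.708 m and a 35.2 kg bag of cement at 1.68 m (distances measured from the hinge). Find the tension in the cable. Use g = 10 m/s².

T ≈ 612 N

Choose the hinge as the axis so the unknown hinge reaction has zero arm there.
Beam weight: 19.2 × 10 = 192 N down at 1.795 m → arm 1.795 m, τ = 192 × 1.795 = 344.6 N·m clockwise.
Sign: 25.8 × 10 = 258 N down at 0.708 m → arm 0.708 m, τ = 258 × 0.708 = 182.7 N·m clockwise.
Bag of cement: 35.2 × 10 = 352 N down at 1.68 m → arm 1.68 m, τ = 352 × 1.68 = 591.4 N·m clockwise.
Total clockwise load moment = 1119 N·m.
The cable tension T acts at 2.18 m; only its component perpendicular to the beam, T sinθ, produces torque. sinθ = h/√(h²+d²) = 3.35/√(3.35²+2.18²) = 0.8382.
Στ = 0 ⇒ T × 2.18 × 0.8382 = 1119 ⇒ T = 1119 / 1.827 = 612 N.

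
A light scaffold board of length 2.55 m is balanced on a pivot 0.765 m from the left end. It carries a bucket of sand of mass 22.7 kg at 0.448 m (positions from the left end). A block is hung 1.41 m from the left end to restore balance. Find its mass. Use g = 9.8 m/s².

m ≈ 11.2 kg

Choose the pivot (at 0.765 m from the left end) as the axis so the support reaction has zero arm there.
Bucket of sand: 22.7 × 9.8 = 222.5 N down at 0.448 m → arm 0.317 m, τ = 222.5 × 0.317 = 70.53 N·m counterclockwise.
Net moment of known loads = 70.53 N·m counterclockwise.
An unknown mass m at 1.41 m has arm 0.645 m; its moment is m·g·0.645 clockwise.
Στ = 0 ⇒ m × 9.8 × 0.645 = 70.53 ⇒ m = 70.53 / (9.8 × 0.645) = 11.2 kg.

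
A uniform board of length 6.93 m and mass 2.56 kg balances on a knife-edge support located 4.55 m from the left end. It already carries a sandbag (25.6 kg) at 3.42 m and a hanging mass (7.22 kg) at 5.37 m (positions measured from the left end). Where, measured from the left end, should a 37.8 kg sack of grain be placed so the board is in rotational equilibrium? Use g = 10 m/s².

Take moments about the knife-edge support (at 4.55 m from the left end).
Beam weight: 2.56 × 10 = 25.6 N down at 3.465 m → arm 1.085 m, τ = 25.6 × 1.085 = 27.78 N·m counterclockwise.
Sandbag: 25.6 × 10 = 256 N down at 3.42 m → arm 1.13 m, τ = 256 × 1.13 = 289.3 N·m counterclockwise.
Hanging mass: 7.22 × 10 = 72.2 N down at 5.37 m → arm 0.82 m, τ = 72.2 × 0.82 = 59.2 N·m clockwise.
Net moment of existing loads = 257.9 N·m counterclockwise.
The sack of grain weighs 37.8 × 10 = 378 N and must supply an equal clockwise moment, so its lever arm about the knife-edge support is 257.9 / 378 = 0.682 m.
That puts it at 4.55 + 0.682 = 5.23 m from the left end.

x ≈ 5.23 m from the left end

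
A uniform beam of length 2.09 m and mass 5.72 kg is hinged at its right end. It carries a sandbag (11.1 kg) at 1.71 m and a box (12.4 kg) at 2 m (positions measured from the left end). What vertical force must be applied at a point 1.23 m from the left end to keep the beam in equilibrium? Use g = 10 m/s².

F ≈ 132 N

Sum moments about the right end (the unknown pivot reaction has zero arm there).
Beam weight: 5.72 × 10 = 57.2 N down at 1.045 m → arm 1.045 m, τ = 57.2 × 1.045 = 59.77 N·m counterclockwise.
Sandbag: 11.1 × 10 = 111 N down at 1.71 m → arm 0.38 m, τ = 111 × 0.38 = 42.18 N·m counterclockwise.
Box: 12.4 × 10 = 124 N down at 2 m → arm 0.09 m, τ = 124 × 0.09 = 11.16 N·m counterclockwise.
Net moment of the loads = 113.1 N·m counterclockwise.
The upward force F acts at a point 1.23 m from the left end, arm 0.86 m, giving F × 0.86 clockwise.
Setting net torque to zero: F × 0.86 = 113.1 → F = 113.1 / 0.86 = 132 N.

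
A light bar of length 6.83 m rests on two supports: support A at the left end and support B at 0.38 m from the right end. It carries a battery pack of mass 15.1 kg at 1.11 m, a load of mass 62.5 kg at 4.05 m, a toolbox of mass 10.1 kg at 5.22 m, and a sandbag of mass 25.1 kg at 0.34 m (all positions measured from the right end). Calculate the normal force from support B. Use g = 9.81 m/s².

R_B ≈ 668 N

Choose support A as the axis so its reaction then has zero moment arm.
Battery pack: 15.1 × 9.81 = 148.1 N down at 1.11 m → arm 5.72 m, τ = 148.1 × 5.72 = 847.1 N·m clockwise.
Load: 62.5 × 9.81 = 613.1 N down at 4.05 m → arm 2.78 m, τ = 613.1 × 2.78 = 1704 N·m clockwise.
Toolbox: 10.1 × 9.81 = 99.08 N down at 5.22 m → arm 1.61 m, τ = 99.08 × 1.61 = 159.5 N·m clockwise.
Sandbag: 25.1 × 9.81 = 246.2 N down at 0.34 m → arm 6.49 m, τ = 246.2 × 6.49 = 1598 N·m clockwise.
Net load moment about support A = 4309 N·m clockwise.
Reaction R at support B is upward at 0.38 m, arm 6.45 m → moment R × 6.45 counterclockwise.
Στ = 0 ⇒ R × 6.45 = 4309 ⇒ R = 668 N.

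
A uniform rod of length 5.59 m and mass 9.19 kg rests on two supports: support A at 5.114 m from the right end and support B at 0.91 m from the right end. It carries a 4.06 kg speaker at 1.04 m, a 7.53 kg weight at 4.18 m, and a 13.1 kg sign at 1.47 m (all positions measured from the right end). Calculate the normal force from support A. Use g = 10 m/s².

R_A ≈ 118 N

About support B:
Beam weight: 9.19 × 10 = 91.9 N down at 2.795 m → arm 1.885 m, τ = 91.9 × 1.885 = 173.2 N·m counterclockwise.
Speaker: 4.06 × 10 = 40.6 N down at 1.04 m → arm 0.13 m, τ = 40.6 × 0.13 = 5.278 N·m counterclockwise.
Weight: 7.53 × 10 = 75.3 N down at 4.18 m → arm 3.27 m, τ = 75.3 × 3.27 = 246.2 N·m counterclockwise.
Sign: 13.1 × 10 = 131 N down at 1.47 m → arm 0.56 m, τ = 131 × 0.56 = 73.36 N·m counterclockwise.
Net load moment about support B = 498 N·m counterclockwise.
Reaction R at support A is upward at 5.114 m, arm 4.204 m → moment R × 4.204 clockwise.
Balancing moments: R × 4.204 = 498, giving R = 118 N.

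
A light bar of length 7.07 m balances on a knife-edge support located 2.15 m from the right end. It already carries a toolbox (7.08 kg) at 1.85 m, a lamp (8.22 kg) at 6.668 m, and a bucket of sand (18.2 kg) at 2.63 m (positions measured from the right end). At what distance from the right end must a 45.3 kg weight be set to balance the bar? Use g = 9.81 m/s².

x ≈ 1.18 m from the right end

Sum moments about the knife-edge support (at 2.15 m from the right end) (the support reaction has zero arm there).
Toolbox: 7.08 × 9.81 = 69.45 N down at 1.85 m → arm 0.3 m, τ = 69.45 × 0.3 = 20.84 N·m clockwise.
Lamp: 8.22 × 9.81 = 80.64 N down at 6.668 m → arm 4.518 m, τ = 80.64 × 4.518 = 364.3 N·m counterclockwise.
Bucket of sand: 18.2 × 9.81 = 178.5 N down at 2.63 m → arm 0.48 m, τ = 178.5 × 0.48 = 85.68 N·m counterclockwise.
Net moment of existing loads = 429.1 N·m counterclockwise.
The weight weighs 45.3 × 9.81 = 444.4 N and must supply an equal clockwise moment, so its lever arm about the knife-edge support is 429.1 / 444.4 = 0.966 m.
That puts it at 2.15 − 0.966 = 1.18 m from the right end.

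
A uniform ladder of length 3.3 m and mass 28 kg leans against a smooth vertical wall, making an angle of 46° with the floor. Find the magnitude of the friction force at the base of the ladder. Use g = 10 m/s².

f ≈ 135 N

Choose the foot of the ladder as the axis so the floor normal and friction both act there and drop out.
Ladder weight 28×10 = 280 N acts at 1.65 m along the ladder; its horizontal arm is 1.65·cos46° = 1.146 m → τ = 320.9 N·m clockwise.
Wall normal N acts horizontally at the top; its moment arm is the height L sinθ = 3.3·sin46° = 2.374 m, counterclockwise.
Στ = 0 ⇒ N × 2.374 = 320.9 ⇒ N = 135 N.
ΣFx = 0: friction at the foot balances the wall's push, so f = N_wall = 135 N.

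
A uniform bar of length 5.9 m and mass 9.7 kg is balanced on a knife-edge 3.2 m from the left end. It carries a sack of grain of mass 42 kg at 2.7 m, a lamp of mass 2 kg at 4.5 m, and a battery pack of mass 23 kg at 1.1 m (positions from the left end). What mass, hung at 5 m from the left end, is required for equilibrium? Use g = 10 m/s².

m ≈ 38.4 kg

Taking torques about the knife-edge (at 3.2 m from the left end):
Beam weight: 9.7 × 10 = 97 N down at 2.95 m → arm 0.25 m, τ = 97 × 0.25 = 24.25 N·m counterclockwise.
Sack of grain: 42 × 10 = 420 N down at 2.7 m → arm 0.5 m, τ = 420 × 0.5 = 210 N·m counterclockwise.
Lamp: 2 × 10 = 20 N down at 4.5 m → arm 1.3 m, τ = 20 × 1.3 = 26 N·m clockwise.
Battery pack: 23 × 10 = 230 N down at 1.1 m → arm 2.1 m, τ = 230 × 2.1 = 483 N·m counterclockwise.
Net moment of known loads = 691.2 N·m counterclockwise.
An unknown mass m at 5 m has arm 1.8 m; its moment is m·g·1.8 clockwise.
Στ = 0 ⇒ m × 10 × 1.8 = 691.2 ⇒ m = 691.2 / (10 × 1.8) = 38.4 kg.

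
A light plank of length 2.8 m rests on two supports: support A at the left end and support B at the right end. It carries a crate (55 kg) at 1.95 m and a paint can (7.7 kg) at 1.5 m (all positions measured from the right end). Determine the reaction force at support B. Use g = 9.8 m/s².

R_B ≈ 199 N

Sum moments about support A (its reaction then has zero moment arm).
Crate: 55 × 9.8 = 539 N down at 1.95 m → arm 0.85 m, τ = 539 × 0.85 = 458.1 N·m clockwise.
Paint can: 7.7 × 9.8 = 75.46 N down at 1.5 m → arm 1.3 m, τ = 75.46 × 1.3 = 98.1 N·m clockwise.
Net load moment about support A = 556.2 N·m clockwise.
Reaction R at support B is upward at 0 m, arm 2.8 m → moment R × 2.8 counterclockwise.
Balancing moments: R × 2.8 = 556.2, giving R = 199 N.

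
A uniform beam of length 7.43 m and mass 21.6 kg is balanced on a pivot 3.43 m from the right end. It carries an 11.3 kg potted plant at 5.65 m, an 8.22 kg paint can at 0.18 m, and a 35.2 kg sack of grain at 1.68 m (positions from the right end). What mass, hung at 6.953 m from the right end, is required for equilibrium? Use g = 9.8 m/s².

m ≈ 16.2 kg

Sum moments about the pivot (at 3.43 m from the right end) (the support reaction has zero arm there).
Beam weight: 21.6 × 9.8 = 211.7 N down at 3.715 m → arm 0.285 m, τ = 211.7 × 0.285 = 60.33 N·m counterclockwise.
Potted plant: 11.3 × 9.8 = 110.7 N down at 5.65 m → arm 2.22 m, τ = 110.7 × 2.22 = 245.8 N·m counterclockwise.
Paint can: 8.22 × 9.8 = 80.56 N down at 0.18 m → arm 3.25 m, τ = 80.56 × 3.25 = 261.8 N·m clockwise.
Sack of grain: 35.2 × 9.8 = 345 N down at 1.68 m → arm 1.75 m, τ = 345 × 1.75 = 603.8 N·m clockwise.
Net moment of known loads = 559.5 N·m clockwise.
An unknown mass m at 6.953 m has arm 3.523 m; its moment is m·g·3.523 counterclockwise.
For rotational equilibrium, m × 9.8 × 3.523 = 559.5, so m = 559.5 / (9.8 × 3.523) = 16.2 kg.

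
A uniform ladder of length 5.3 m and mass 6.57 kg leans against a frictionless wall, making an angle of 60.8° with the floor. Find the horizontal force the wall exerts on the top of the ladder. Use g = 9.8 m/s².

N_wall ≈ 18 N

Sum moments about the foot of the ladder (the floor normal and friction both act there and drop out).
Ladder weight 6.57×9.8 = 64.39 N acts at 2.65 m along the ladder; its horizontal arm is 2.65·cos60.8° = 1.293 m → τ = 83.26 N·m clockwise.
Wall normal N acts horizontally at the top; its moment arm is the height L sinθ = 5.3·sin60.8° = 4.626 m, counterclockwise.
Setting net torque to zero: N × 4.626 = 83.26 → N = 18 N.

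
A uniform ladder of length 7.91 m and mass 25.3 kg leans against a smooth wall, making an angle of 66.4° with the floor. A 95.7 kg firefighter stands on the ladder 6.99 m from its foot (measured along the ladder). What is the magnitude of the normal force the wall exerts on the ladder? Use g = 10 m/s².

Sum moments about the foot of the ladder (the floor normal and friction both act there and drop out).
Ladder weight 25.3×10 = 253 N acts at 3.955 m along the ladder; its horizontal arm is 3.955·cos66.4° = 1.583 m → τ = 400.5 N·m clockwise.
Firefighter: 95.7×10 = 957 N at 6.99 m → arm 2.798 m → τ = 2678 N·m clockwise.
Wall normal N acts horizontally at the top; its moment arm is the height L sinθ = 7.91·sin66.4° = 7.248 m, counterclockwise.
Setting net torque to zero: N × 7.248 = 3078 → N = 425 N.

N_wall ≈ 425 N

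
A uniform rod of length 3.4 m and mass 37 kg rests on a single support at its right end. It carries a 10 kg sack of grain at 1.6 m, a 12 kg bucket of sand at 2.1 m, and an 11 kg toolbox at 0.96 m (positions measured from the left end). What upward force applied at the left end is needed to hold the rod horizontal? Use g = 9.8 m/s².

F ≈ 356 N

Taking torques about the right end:
Beam weight: 37 × 9.8 = 362.6 N down at 1.7 m → arm 1.7 m, τ = 362.6 × 1.7 = 616.4 N·m counterclockwise.
Sack of grain: 10 × 9.8 = 98 N down at 1.6 m → arm 1.8 m, τ = 98 × 1.8 = 176.4 N·m counterclockwise.
Bucket of sand: 12 × 9.8 = 117.6 N down at 2.1 m → arm 1.3 m, τ = 117.6 × 1.3 = 152.9 N·m counterclockwise.
Toolbox: 11 × 9.8 = 107.8 N down at 0.96 m → arm 2.44 m, τ = 107.8 × 2.44 = 263 N·m counterclockwise.
Net moment of the loads = 1209 N·m counterclockwise.
The upward force F acts at the left end, arm 3.4 m, giving F × 3.4 clockwise.
Στ = 0 ⇒ F × 3.4 = 1209 ⇒ F = 1209 / 3.4 = 356 N.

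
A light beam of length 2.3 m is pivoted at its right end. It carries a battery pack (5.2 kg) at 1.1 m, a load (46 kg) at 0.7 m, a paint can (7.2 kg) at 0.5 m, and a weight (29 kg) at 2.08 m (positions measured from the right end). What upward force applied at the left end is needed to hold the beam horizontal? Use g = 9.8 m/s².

F ≈ 434 N

About the right end:
Battery pack: 5.2 × 9.8 = 50.96 N down at 1.1 m → arm 1.1 m, τ = 50.96 × 1.1 = 56.06 N·m counterclockwise.
Load: 46 × 9.8 = 450.8 N down at 0.7 m → arm 0.7 m, τ = 450.8 × 0.7 = 315.6 N·m counterclockwise.
Paint can: 7.2 × 9.8 = 70.56 N down at 0.5 m → arm 0.5 m, τ = 70.56 × 0.5 = 35.28 N·m counterclockwise.
Weight: 29 × 9.8 = 284.2 N down at 2.08 m → arm 2.08 m, τ = 284.2 × 2.08 = 591.1 N·m counterclockwise.
Net moment of the loads = 998 N·m counterclockwise.
The upward force F acts at the left end, arm 2.3 m, giving F × 2.3 clockwise.
Στ = 0 ⇒ F × 2.3 = 998 ⇒ F = 998 / 2.3 = 434 N.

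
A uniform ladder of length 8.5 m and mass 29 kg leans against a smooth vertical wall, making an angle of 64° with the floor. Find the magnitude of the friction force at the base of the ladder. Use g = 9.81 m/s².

About the foot of the ladder:
Ladder weight 29×9.81 = 284.5 N acts at 4.25 m along the ladder; its horizontal arm is 4.25·cos64° = 1.863 m → τ = 530 N·m clockwise.
Wall normal N acts horizontally at the top; its moment arm is the height L sinθ = 8.5·sin64° = 7.64 m, counterclockwise.
Setting net torque to zero: N × 7.64 = 530 → N = 69.4 N.
ΣFx = 0: friction at the foot balances the wall's push, so f = N_wall = 69.4 N.

f ≈ 69.4 N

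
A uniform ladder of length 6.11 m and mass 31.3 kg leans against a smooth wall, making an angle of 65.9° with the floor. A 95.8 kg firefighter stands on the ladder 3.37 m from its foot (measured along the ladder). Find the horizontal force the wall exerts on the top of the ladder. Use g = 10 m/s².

About the foot of the ladder:
Ladder weight 31.3×10 = 313 N acts at 3.055 m along the ladder; its horizontal arm is 3.055·cos65.9° = 1.247 m → τ = 390.3 N·m clockwise.
Firefighter: 95.8×10 = 958 N at 3.37 m → arm 1.376 m → τ = 1318 N·m clockwise.
Wall normal N acts horizontally at the top; its moment arm is the height L sinθ = 6.11·sin65.9° = 5.577 m, counterclockwise.
Setting net torque to zero: N × 5.577 = 1708 → N = 306 N.

N_wall ≈ 306 N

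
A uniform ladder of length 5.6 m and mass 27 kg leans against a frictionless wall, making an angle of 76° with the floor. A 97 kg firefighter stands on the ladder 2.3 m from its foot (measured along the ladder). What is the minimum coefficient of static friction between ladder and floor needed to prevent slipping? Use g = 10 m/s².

Take moments about the foot of the ladder.
Ladder weight 27×10 = 270 N acts at 2.8 m along the ladder; its horizontal arm is 2.8·cos76° = 0.6774 m → τ = 182.9 N·m clockwise.
Firefighter: 97×10 = 970 N at 2.3 m → arm 0.5564 m → τ = 539.7 N·m clockwise.
Wall normal N acts horizontally at the top; its moment arm is the height L sinθ = 5.6·sin76° = 5.434 m, counterclockwise.
Στ = 0 ⇒ N × 5.434 = 722.6 ⇒ N = 133 N.
ΣFx = 0 ⇒ f = N_wall = 133 N. ΣFy = 0 ⇒ N_floor = 1240 N.
μ_min = f / N_floor = 133 / 1240 = 0.107.

μ_min ≈ 0.107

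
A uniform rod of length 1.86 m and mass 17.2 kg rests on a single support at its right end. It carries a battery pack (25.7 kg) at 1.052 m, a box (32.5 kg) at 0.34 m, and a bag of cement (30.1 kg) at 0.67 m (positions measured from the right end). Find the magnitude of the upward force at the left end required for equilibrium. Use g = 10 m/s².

Take moments about the right end.
Beam weight: 17.2 × 10 = 172 N down at 0.93 m → arm 0.93 m, τ = 172 × 0.93 = 160 N·m counterclockwise.
Battery pack: 25.7 × 10 = 257 N down at 1.052 m → arm 1.052 m, τ = 257 × 1.052 = 270.4 N·m counterclockwise.
Box: 32.5 × 10 = 325 N down at 0.34 m → arm 0.34 m, τ = 325 × 0.34 = 110.5 N·m counterclockwise.
Bag of cement: 30.1 × 10 = 301 N down at 0.67 m → arm 0.67 m, τ = 301 × 0.67 = 201.7 N·m counterclockwise.
Net moment of the loads = 742.6 N·m counterclockwise.
The upward force F acts at the left end, arm 1.86 m, giving F × 1.86 clockwise.
Στ = 0 ⇒ F × 1.86 = 742.6 ⇒ F = 742.6 / 1.86 = 399 N.

F ≈ 399 N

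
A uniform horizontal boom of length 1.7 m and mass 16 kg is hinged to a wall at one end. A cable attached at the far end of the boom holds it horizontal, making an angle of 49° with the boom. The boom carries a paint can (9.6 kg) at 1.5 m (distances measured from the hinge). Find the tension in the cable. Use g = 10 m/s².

T ≈ 218 N

Choose the hinge as the axis so the unknown hinge reaction has zero arm there.
Beam weight: 16 × 10 = 160 N down at 0.85 m → arm 0.85 m, τ = 160 × 0.85 = 136 N·m clockwise.
Paint can: 9.6 × 10 = 96 N down at 1.5 m → arm 1.5 m, τ = 96 × 1.5 = 144 N·m clockwise.
Total clockwise load moment = 280 N·m.
The cable tension T acts at 1.7 m; only its component perpendicular to the boom, T sinθ, produces torque. sin 49° = 0.7547.
For rotational equilibrium, T × 1.7 × 0.7547 = 280, so T = 280 / 1.283 = 218 N.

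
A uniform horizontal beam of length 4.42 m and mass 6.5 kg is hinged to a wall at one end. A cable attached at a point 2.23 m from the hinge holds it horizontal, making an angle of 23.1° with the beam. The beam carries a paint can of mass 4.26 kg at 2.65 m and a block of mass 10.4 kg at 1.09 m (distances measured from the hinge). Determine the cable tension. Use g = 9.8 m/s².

T ≈ 414 N

About the hinge:
Beam weight: 6.5 × 9.8 = 63.7 N down at 2.21 m → arm 2.21 m, τ = 63.7 × 2.21 = 140.8 N·m clockwise.
Paint can: 4.26 × 9.8 = 41.75 N down at 2.65 m → arm 2.65 m, τ = 41.75 × 2.65 = 110.6 N·m clockwise.
Block: 10.4 × 9.8 = 101.9 N down at 1.09 m → arm 1.09 m, τ = 101.9 × 1.09 = 111.1 N·m clockwise.
Total clockwise load moment = 362.5 N·m.
The cable tension T acts at 2.23 m; only its component perpendicular to the beam, T sinθ, produces torque. sin 23.1° = 0.3923.
Balancing moments: T × 2.23 × 0.3923 = 362.5, giving T = 362.5 / 0.8748 = 414 N.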